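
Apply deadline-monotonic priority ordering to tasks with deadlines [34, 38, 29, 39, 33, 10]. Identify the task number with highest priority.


Sort tasks by relative deadline (ascending):
  Task 6: deadline = 10
  Task 3: deadline = 29
  Task 5: deadline = 33
  Task 1: deadline = 34
  Task 2: deadline = 38
  Task 4: deadline = 39
Priority order (highest first): [6, 3, 5, 1, 2, 4]
Highest priority task = 6

6


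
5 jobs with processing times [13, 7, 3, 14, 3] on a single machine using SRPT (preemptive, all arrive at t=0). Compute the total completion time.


Since all jobs arrive at t=0, SRPT equals SPT ordering.
SPT order: [3, 3, 7, 13, 14]
Completion times:
  Job 1: p=3, C=3
  Job 2: p=3, C=6
  Job 3: p=7, C=13
  Job 4: p=13, C=26
  Job 5: p=14, C=40
Total completion time = 3 + 6 + 13 + 26 + 40 = 88

88


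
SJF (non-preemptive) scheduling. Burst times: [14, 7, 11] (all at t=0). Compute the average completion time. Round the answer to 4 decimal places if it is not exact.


SJF order (ascending): [7, 11, 14]
Completion times:
  Job 1: burst=7, C=7
  Job 2: burst=11, C=18
  Job 3: burst=14, C=32
Average completion = 57/3 = 19.0

19.0


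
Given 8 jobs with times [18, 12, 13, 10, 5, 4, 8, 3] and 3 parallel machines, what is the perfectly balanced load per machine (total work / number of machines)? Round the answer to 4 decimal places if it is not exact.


Total processing time = 18 + 12 + 13 + 10 + 5 + 4 + 8 + 3 = 73
Number of machines = 3
Ideal balanced load = 73 / 3 = 24.3333

24.3333


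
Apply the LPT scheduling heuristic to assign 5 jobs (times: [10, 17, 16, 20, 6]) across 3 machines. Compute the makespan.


Sort jobs in decreasing order (LPT): [20, 17, 16, 10, 6]
Assign each job to the least loaded machine:
  Machine 1: jobs [20], load = 20
  Machine 2: jobs [17, 6], load = 23
  Machine 3: jobs [16, 10], load = 26
Makespan = max load = 26

26


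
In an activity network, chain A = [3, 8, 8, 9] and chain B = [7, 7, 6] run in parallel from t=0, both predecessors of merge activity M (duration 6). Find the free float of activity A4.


ES(A4) = sum of predecessors on chain A = 19
EF(A4) = ES + duration = 19 + 9 = 28
Successor of A4 is M. ES(M) = max(sum(A), sum(B)) = max(28, 20) = 28
Free float = ES(successor) - EF(current) = 28 - 28 = 0

0


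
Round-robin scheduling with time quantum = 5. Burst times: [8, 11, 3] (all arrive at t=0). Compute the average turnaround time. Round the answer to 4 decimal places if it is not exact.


Time quantum = 5
Execution trace:
  J1 runs 5 units, time = 5
  J2 runs 5 units, time = 10
  J3 runs 3 units, time = 13
  J1 runs 3 units, time = 16
  J2 runs 5 units, time = 21
  J2 runs 1 units, time = 22
Finish times: [16, 22, 13]
Average turnaround = 51/3 = 17.0

17.0


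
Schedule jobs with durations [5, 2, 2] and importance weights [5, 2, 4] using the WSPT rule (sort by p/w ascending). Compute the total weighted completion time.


Compute p/w ratios and sort ascending (WSPT): [(2, 4), (5, 5), (2, 2)]
Compute weighted completion times:
  Job (p=2,w=4): C=2, w*C=4*2=8
  Job (p=5,w=5): C=7, w*C=5*7=35
  Job (p=2,w=2): C=9, w*C=2*9=18
Total weighted completion time = 61

61


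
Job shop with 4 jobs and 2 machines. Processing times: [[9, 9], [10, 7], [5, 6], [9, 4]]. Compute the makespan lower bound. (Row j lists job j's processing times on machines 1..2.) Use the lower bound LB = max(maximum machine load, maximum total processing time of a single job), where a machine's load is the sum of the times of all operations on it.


Machine loads:
  Machine 1: 9 + 10 + 5 + 9 = 33
  Machine 2: 9 + 7 + 6 + 4 = 26
Max machine load = 33
Job totals:
  Job 1: 18
  Job 2: 17
  Job 3: 11
  Job 4: 13
Max job total = 18
Lower bound = max(33, 18) = 33

33


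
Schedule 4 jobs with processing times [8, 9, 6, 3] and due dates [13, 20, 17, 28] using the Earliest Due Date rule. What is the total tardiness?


Sort by due date (EDD order): [(8, 13), (6, 17), (9, 20), (3, 28)]
Compute completion times and tardiness:
  Job 1: p=8, d=13, C=8, tardiness=max(0,8-13)=0
  Job 2: p=6, d=17, C=14, tardiness=max(0,14-17)=0
  Job 3: p=9, d=20, C=23, tardiness=max(0,23-20)=3
  Job 4: p=3, d=28, C=26, tardiness=max(0,26-28)=0
Total tardiness = 3

3


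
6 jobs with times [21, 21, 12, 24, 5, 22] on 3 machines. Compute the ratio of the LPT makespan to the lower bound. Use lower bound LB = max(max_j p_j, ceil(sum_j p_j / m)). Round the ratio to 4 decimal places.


LPT order: [24, 22, 21, 21, 12, 5]
Machine loads after assignment: [29, 34, 42]
LPT makespan = 42
Lower bound = max(max_job, ceil(total/3)) = max(24, 35) = 35
Ratio = 42 / 35 = 1.2

1.2


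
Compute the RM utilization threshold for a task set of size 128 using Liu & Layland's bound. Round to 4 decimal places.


Compute 2^(1/128) = 1.0054299011
Subtract 1: 1.0054299011 - 1 = 0.0054299011
Multiply by n: 128 * 0.0054299011 = 0.6950273408
Round to 4 dp: 0.6950

0.6950


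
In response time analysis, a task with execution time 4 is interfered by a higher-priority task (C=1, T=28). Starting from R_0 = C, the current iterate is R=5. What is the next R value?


R_next = C + ceil(R_prev / T_hp) * C_hp
ceil(5 / 28) = ceil(0.1786) = 1
Interference = 1 * 1 = 1
R_next = 4 + 1 = 5
R_next = R_prev, so the iteration has converged (response time = 5).

5


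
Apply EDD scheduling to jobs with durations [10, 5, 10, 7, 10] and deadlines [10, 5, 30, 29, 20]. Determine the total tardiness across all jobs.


Sort by due date (EDD order): [(5, 5), (10, 10), (10, 20), (7, 29), (10, 30)]
Compute completion times and tardiness:
  Job 1: p=5, d=5, C=5, tardiness=max(0,5-5)=0
  Job 2: p=10, d=10, C=15, tardiness=max(0,15-10)=5
  Job 3: p=10, d=20, C=25, tardiness=max(0,25-20)=5
  Job 4: p=7, d=29, C=32, tardiness=max(0,32-29)=3
  Job 5: p=10, d=30, C=42, tardiness=max(0,42-30)=12
Total tardiness = 25

25


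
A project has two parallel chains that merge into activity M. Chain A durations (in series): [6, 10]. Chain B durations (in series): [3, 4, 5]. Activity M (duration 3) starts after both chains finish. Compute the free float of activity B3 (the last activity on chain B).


ES(B3) = sum of predecessors on chain B = 7
EF(B3) = ES + duration = 7 + 5 = 12
Successor of B3 is M. ES(M) = max(sum(A), sum(B)) = max(16, 12) = 16
Free float = ES(successor) - EF(current) = 16 - 12 = 4

4


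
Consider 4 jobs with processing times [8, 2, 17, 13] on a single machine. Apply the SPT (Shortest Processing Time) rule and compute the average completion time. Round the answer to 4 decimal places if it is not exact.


Sort jobs by processing time (SPT order): [2, 8, 13, 17]
Compute completion times sequentially:
  Job 1: processing = 2, completes at 2
  Job 2: processing = 8, completes at 10
  Job 3: processing = 13, completes at 23
  Job 4: processing = 17, completes at 40
Sum of completion times = 75
Average completion time = 75/4 = 18.75

18.75


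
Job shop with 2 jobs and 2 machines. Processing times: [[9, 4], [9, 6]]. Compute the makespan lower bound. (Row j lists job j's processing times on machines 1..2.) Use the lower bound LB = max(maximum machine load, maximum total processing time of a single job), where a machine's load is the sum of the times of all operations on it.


Machine loads:
  Machine 1: 9 + 9 = 18
  Machine 2: 4 + 6 = 10
Max machine load = 18
Job totals:
  Job 1: 13
  Job 2: 15
Max job total = 15
Lower bound = max(18, 15) = 18

18


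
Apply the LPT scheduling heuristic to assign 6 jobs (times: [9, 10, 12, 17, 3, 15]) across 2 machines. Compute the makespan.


Sort jobs in decreasing order (LPT): [17, 15, 12, 10, 9, 3]
Assign each job to the least loaded machine:
  Machine 1: jobs [17, 10, 9], load = 36
  Machine 2: jobs [15, 12, 3], load = 30
Makespan = max load = 36

36


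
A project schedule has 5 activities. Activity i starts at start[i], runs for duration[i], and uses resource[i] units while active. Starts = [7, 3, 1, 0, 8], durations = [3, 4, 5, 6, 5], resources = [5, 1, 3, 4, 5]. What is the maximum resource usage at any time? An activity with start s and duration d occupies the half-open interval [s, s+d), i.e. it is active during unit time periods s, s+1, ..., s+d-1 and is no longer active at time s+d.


Each activity i is active on [start_i, start_i + duration_i).
Compute total resource usage per time slot:
  t=0: active resources = [4], total = 4
  t=1: active resources = [3, 4], total = 7
  t=2: active resources = [3, 4], total = 7
  t=3: active resources = [1, 3, 4], total = 8
  t=4: active resources = [1, 3, 4], total = 8
  t=5: active resources = [1, 3, 4], total = 8
  t=6: active resources = [1], total = 1
  t=7: active resources = [5], total = 5
  t=8: active resources = [5, 5], total = 10
  t=9: active resources = [5, 5], total = 10
  t=10: active resources = [5], total = 5
  t=11: active resources = [5], total = 5
  t=12: active resources = [5], total = 5
Peak resource demand = 10

10


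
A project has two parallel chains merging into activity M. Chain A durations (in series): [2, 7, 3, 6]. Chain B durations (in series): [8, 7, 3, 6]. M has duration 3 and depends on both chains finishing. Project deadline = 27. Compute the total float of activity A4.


Forward pass: ES(A4) = sum of predecessors on chain A = 12
EF = ES + duration = 12 + 6 = 18
Backward pass: LF(M) = deadline = 27; LS(M) = 27 - 3 = 24
LF(A4) = LS(M) - sum(successors on chain A) = 24 - 0 = 24
LS = LF - duration = 24 - 6 = 18
Total float = LS - ES = 18 - 12 = 6

6


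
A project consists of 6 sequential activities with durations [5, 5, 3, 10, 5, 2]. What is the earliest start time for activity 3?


Activity 3 starts after activities 1 through 2 complete.
Predecessor durations: [5, 5]
ES = 5 + 5 = 10

10


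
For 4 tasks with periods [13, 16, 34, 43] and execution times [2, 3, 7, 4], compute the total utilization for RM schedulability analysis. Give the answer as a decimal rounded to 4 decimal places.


Compute individual utilizations (exact fractions):
  Task 1: C/T = 2/13 (approx. 0.1538)
  Task 2: C/T = 3/16 (approx. 0.1875)
  Task 3: C/T = 7/34 (approx. 0.2059)
  Task 4: C/T = 4/43 (approx. 0.093)
Total utilization U = 2/13 + 3/16 + 7/34 + 4/43 = 97349/152048
Rounded to 4 decimal places: U = 0.6403
RM (Liu & Layland) bound for 4 tasks = 0.756828; compare with U = 97349/152048 (approx. 0.640252)
U <= bound, so schedulable by RM sufficient condition.

0.6403


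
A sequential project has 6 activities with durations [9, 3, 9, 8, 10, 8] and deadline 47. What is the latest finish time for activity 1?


LF(activity 1) = deadline - sum of successor durations
Successors: activities 2 through 6 with durations [3, 9, 8, 10, 8]
Sum of successor durations = 38
LF = 47 - 38 = 9

9


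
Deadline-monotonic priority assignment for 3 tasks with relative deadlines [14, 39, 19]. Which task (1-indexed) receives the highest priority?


Sort tasks by relative deadline (ascending):
  Task 1: deadline = 14
  Task 3: deadline = 19
  Task 2: deadline = 39
Priority order (highest first): [1, 3, 2]
Highest priority task = 1

1


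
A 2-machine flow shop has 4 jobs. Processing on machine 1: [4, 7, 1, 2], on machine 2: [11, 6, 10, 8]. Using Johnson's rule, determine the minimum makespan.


Apply Johnson's rule:
  Group 1 (a <= b): [(3, 1, 10), (4, 2, 8), (1, 4, 11)]
  Group 2 (a > b): [(2, 7, 6)]
Optimal job order: [3, 4, 1, 2]
Schedule:
  Job 3: M1 done at 1, M2 done at 11
  Job 4: M1 done at 3, M2 done at 19
  Job 1: M1 done at 7, M2 done at 30
  Job 2: M1 done at 14, M2 done at 36
Makespan = 36

36


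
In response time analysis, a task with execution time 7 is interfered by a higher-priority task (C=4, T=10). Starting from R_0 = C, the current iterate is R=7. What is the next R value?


R_next = C + ceil(R_prev / T_hp) * C_hp
ceil(7 / 10) = ceil(0.7) = 1
Interference = 1 * 4 = 4
R_next = 7 + 4 = 11

11


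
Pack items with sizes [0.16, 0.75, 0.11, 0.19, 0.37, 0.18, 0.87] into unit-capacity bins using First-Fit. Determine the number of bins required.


Place items sequentially using First-Fit:
  Item 0.16 -> new Bin 1
  Item 0.75 -> Bin 1 (now 0.91)
  Item 0.11 -> new Bin 2
  Item 0.19 -> Bin 2 (now 0.3)
  Item 0.37 -> Bin 2 (now 0.67)
  Item 0.18 -> Bin 2 (now 0.85)
  Item 0.87 -> new Bin 3
Total bins used = 3

3


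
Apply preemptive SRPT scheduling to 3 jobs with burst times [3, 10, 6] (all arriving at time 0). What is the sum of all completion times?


Since all jobs arrive at t=0, SRPT equals SPT ordering.
SPT order: [3, 6, 10]
Completion times:
  Job 1: p=3, C=3
  Job 2: p=6, C=9
  Job 3: p=10, C=19
Total completion time = 3 + 9 + 19 = 31

31


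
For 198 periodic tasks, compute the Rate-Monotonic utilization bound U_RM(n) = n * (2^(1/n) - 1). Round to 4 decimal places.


Compute 2^(1/198) = 1.0035068781
Subtract 1: 1.0035068781 - 1 = 0.0035068781
Multiply by n: 198 * 0.0035068781 = 0.6943618638
Round to 4 dp: 0.6944

0.6944


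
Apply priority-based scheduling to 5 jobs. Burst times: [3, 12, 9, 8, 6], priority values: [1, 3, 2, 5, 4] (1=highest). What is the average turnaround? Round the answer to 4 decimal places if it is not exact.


Sort by priority (ascending = highest first):
Order: [(1, 3), (2, 9), (3, 12), (4, 6), (5, 8)]
Completion times:
  Priority 1, burst=3, C=3
  Priority 2, burst=9, C=12
  Priority 3, burst=12, C=24
  Priority 4, burst=6, C=30
  Priority 5, burst=8, C=38
Average turnaround = 107/5 = 21.4

21.4


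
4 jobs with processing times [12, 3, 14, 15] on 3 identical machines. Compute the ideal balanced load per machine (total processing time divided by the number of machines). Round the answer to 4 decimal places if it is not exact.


Total processing time = 12 + 3 + 14 + 15 = 44
Number of machines = 3
Ideal balanced load = 44 / 3 = 14.6667

14.6667


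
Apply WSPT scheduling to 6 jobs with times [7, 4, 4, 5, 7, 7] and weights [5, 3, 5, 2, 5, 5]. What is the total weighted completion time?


Compute p/w ratios and sort ascending (WSPT): [(4, 5), (4, 3), (7, 5), (7, 5), (7, 5), (5, 2)]
Compute weighted completion times:
  Job (p=4,w=5): C=4, w*C=5*4=20
  Job (p=4,w=3): C=8, w*C=3*8=24
  Job (p=7,w=5): C=15, w*C=5*15=75
  Job (p=7,w=5): C=22, w*C=5*22=110
  Job (p=7,w=5): C=29, w*C=5*29=145
  Job (p=5,w=2): C=34, w*C=2*34=68
Total weighted completion time = 442

442


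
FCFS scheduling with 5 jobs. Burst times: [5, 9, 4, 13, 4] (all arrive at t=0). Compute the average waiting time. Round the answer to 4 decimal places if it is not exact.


FCFS order (as given): [5, 9, 4, 13, 4]
Waiting times:
  Job 1: wait = 0
  Job 2: wait = 5
  Job 3: wait = 14
  Job 4: wait = 18
  Job 5: wait = 31
Sum of waiting times = 68
Average waiting time = 68/5 = 13.6

13.6


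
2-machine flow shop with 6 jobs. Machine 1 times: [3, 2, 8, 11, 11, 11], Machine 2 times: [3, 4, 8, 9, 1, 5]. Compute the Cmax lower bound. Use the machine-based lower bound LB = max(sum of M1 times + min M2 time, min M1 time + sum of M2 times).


LB1 = sum(M1 times) + min(M2 times) = 46 + 1 = 47
LB2 = min(M1 times) + sum(M2 times) = 2 + 30 = 32
Lower bound = max(LB1, LB2) = max(47, 32) = 47

47


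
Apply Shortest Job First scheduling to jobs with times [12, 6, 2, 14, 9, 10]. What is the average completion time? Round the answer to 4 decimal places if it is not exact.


SJF order (ascending): [2, 6, 9, 10, 12, 14]
Completion times:
  Job 1: burst=2, C=2
  Job 2: burst=6, C=8
  Job 3: burst=9, C=17
  Job 4: burst=10, C=27
  Job 5: burst=12, C=39
  Job 6: burst=14, C=53
Average completion = 146/6 = 24.3333

24.3333


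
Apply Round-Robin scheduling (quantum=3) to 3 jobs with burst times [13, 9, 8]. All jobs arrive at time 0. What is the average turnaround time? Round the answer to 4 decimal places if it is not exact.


Time quantum = 3
Execution trace:
  J1 runs 3 units, time = 3
  J2 runs 3 units, time = 6
  J3 runs 3 units, time = 9
  J1 runs 3 units, time = 12
  J2 runs 3 units, time = 15
  J3 runs 3 units, time = 18
  J1 runs 3 units, time = 21
  J2 runs 3 units, time = 24
  J3 runs 2 units, time = 26
  J1 runs 3 units, time = 29
  J1 runs 1 units, time = 30
Finish times: [30, 24, 26]
Average turnaround = 80/3 = 26.6667

26.6667


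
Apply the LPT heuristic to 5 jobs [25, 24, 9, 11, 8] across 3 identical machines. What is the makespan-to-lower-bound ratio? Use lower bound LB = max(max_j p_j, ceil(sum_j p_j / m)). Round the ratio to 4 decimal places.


LPT order: [25, 24, 11, 9, 8]
Machine loads after assignment: [25, 24, 28]
LPT makespan = 28
Lower bound = max(max_job, ceil(total/3)) = max(25, 26) = 26
Ratio = 28 / 26 = 1.0769

1.0769


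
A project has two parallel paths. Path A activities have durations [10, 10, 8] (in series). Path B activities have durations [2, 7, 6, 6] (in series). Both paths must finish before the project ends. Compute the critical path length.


Path A total = 10 + 10 + 8 = 28
Path B total = 2 + 7 + 6 + 6 = 21
Critical path = longest path = max(28, 21) = 28

28


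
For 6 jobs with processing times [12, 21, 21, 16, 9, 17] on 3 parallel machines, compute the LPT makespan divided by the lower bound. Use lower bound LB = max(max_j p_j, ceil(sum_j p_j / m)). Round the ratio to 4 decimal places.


LPT order: [21, 21, 17, 16, 12, 9]
Machine loads after assignment: [33, 30, 33]
LPT makespan = 33
Lower bound = max(max_job, ceil(total/3)) = max(21, 32) = 32
Ratio = 33 / 32 = 1.0313

1.0313


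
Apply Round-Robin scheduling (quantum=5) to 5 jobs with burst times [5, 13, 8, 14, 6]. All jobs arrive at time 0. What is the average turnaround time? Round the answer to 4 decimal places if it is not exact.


Time quantum = 5
Execution trace:
  J1 runs 5 units, time = 5
  J2 runs 5 units, time = 10
  J3 runs 5 units, time = 15
  J4 runs 5 units, time = 20
  J5 runs 5 units, time = 25
  J2 runs 5 units, time = 30
  J3 runs 3 units, time = 33
  J4 runs 5 units, time = 38
  J5 runs 1 units, time = 39
  J2 runs 3 units, time = 42
  J4 runs 4 units, time = 46
Finish times: [5, 42, 33, 46, 39]
Average turnaround = 165/5 = 33.0

33.0


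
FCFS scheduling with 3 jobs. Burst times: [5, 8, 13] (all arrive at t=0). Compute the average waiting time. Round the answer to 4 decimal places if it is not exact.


FCFS order (as given): [5, 8, 13]
Waiting times:
  Job 1: wait = 0
  Job 2: wait = 5
  Job 3: wait = 13
Sum of waiting times = 18
Average waiting time = 18/3 = 6.0

6.0


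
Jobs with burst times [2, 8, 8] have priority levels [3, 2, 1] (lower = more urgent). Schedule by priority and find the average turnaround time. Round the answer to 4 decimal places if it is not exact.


Sort by priority (ascending = highest first):
Order: [(1, 8), (2, 8), (3, 2)]
Completion times:
  Priority 1, burst=8, C=8
  Priority 2, burst=8, C=16
  Priority 3, burst=2, C=18
Average turnaround = 42/3 = 14.0

14.0


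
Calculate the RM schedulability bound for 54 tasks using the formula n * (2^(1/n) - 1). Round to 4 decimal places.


Compute 2^(1/54) = 1.0129187947
Subtract 1: 1.0129187947 - 1 = 0.0129187947
Multiply by n: 54 * 0.0129187947 = 0.6976149138
Round to 4 dp: 0.6976

0.6976


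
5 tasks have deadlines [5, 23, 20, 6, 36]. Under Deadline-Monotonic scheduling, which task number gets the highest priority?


Sort tasks by relative deadline (ascending):
  Task 1: deadline = 5
  Task 4: deadline = 6
  Task 3: deadline = 20
  Task 2: deadline = 23
  Task 5: deadline = 36
Priority order (highest first): [1, 4, 3, 2, 5]
Highest priority task = 1

1


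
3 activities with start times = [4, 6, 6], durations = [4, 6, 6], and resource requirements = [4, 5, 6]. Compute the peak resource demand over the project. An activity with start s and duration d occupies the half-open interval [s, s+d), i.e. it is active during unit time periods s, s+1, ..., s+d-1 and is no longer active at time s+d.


Each activity i is active on [start_i, start_i + duration_i).
Compute total resource usage per time slot:
  t=0: active resources = [], total = 0
  t=1: active resources = [], total = 0
  t=2: active resources = [], total = 0
  t=3: active resources = [], total = 0
  t=4: active resources = [4], total = 4
  t=5: active resources = [4], total = 4
  t=6: active resources = [4, 5, 6], total = 15
  t=7: active resources = [4, 5, 6], total = 15
  t=8: active resources = [5, 6], total = 11
  t=9: active resources = [5, 6], total = 11
  t=10: active resources = [5, 6], total = 11
  t=11: active resources = [5, 6], total = 11
Peak resource demand = 15

15


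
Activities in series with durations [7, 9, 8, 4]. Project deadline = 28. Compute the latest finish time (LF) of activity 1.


LF(activity 1) = deadline - sum of successor durations
Successors: activities 2 through 4 with durations [9, 8, 4]
Sum of successor durations = 21
LF = 28 - 21 = 7

7


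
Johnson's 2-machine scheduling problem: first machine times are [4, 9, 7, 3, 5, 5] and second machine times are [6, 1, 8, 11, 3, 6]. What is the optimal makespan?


Apply Johnson's rule:
  Group 1 (a <= b): [(4, 3, 11), (1, 4, 6), (6, 5, 6), (3, 7, 8)]
  Group 2 (a > b): [(5, 5, 3), (2, 9, 1)]
Optimal job order: [4, 1, 6, 3, 5, 2]
Schedule:
  Job 4: M1 done at 3, M2 done at 14
  Job 1: M1 done at 7, M2 done at 20
  Job 6: M1 done at 12, M2 done at 26
  Job 3: M1 done at 19, M2 done at 34
  Job 5: M1 done at 24, M2 done at 37
  Job 2: M1 done at 33, M2 done at 38
Makespan = 38

38


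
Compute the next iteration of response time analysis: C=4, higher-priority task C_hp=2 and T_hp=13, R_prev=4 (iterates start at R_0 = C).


R_next = C + ceil(R_prev / T_hp) * C_hp
ceil(4 / 13) = ceil(0.3077) = 1
Interference = 1 * 2 = 2
R_next = 4 + 2 = 6

6


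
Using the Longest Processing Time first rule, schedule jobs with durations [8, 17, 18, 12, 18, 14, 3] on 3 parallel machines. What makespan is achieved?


Sort jobs in decreasing order (LPT): [18, 18, 17, 14, 12, 8, 3]
Assign each job to the least loaded machine:
  Machine 1: jobs [18, 12], load = 30
  Machine 2: jobs [18, 8, 3], load = 29
  Machine 3: jobs [17, 14], load = 31
Makespan = max load = 31

31


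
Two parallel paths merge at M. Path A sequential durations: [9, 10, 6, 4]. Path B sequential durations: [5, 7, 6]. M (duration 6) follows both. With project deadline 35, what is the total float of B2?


Forward pass: ES(B2) = sum of predecessors on chain B = 5
EF = ES + duration = 5 + 7 = 12
Backward pass: LF(M) = deadline = 35; LS(M) = 35 - 6 = 29
LF(B2) = LS(M) - sum(successors on chain B) = 29 - 6 = 23
LS = LF - duration = 23 - 7 = 16
Total float = LS - ES = 16 - 5 = 11

11


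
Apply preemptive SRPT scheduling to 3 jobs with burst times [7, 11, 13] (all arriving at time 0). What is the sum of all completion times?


Since all jobs arrive at t=0, SRPT equals SPT ordering.
SPT order: [7, 11, 13]
Completion times:
  Job 1: p=7, C=7
  Job 2: p=11, C=18
  Job 3: p=13, C=31
Total completion time = 7 + 18 + 31 = 56

56


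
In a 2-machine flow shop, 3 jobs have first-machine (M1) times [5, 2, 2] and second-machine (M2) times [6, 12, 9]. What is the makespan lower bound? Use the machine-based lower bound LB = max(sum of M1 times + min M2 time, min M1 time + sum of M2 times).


LB1 = sum(M1 times) + min(M2 times) = 9 + 6 = 15
LB2 = min(M1 times) + sum(M2 times) = 2 + 27 = 29
Lower bound = max(LB1, LB2) = max(15, 29) = 29

29


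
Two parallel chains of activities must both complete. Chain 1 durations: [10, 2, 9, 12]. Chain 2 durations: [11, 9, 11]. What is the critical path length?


Path A total = 10 + 2 + 9 + 12 = 33
Path B total = 11 + 9 + 11 = 31
Critical path = longest path = max(33, 31) = 33

33


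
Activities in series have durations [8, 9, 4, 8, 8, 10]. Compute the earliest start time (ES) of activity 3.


Activity 3 starts after activities 1 through 2 complete.
Predecessor durations: [8, 9]
ES = 8 + 9 = 17

17


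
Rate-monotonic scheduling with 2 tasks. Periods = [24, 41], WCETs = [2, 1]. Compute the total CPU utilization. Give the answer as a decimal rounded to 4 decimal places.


Compute individual utilizations (exact fractions):
  Task 1: C/T = 2/24 = 1/12 (approx. 0.0833)
  Task 2: C/T = 1/41 (approx. 0.0244)
Total utilization U = 1/12 + 1/41 = 53/492
Rounded to 4 decimal places: U = 0.1077
RM (Liu & Layland) bound for 2 tasks = 0.828427; compare with U = 53/492 (approx. 0.107724)
U <= bound, so schedulable by RM sufficient condition.

0.1077


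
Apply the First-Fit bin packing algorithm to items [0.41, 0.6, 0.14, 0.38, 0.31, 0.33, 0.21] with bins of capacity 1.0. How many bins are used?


Place items sequentially using First-Fit:
  Item 0.41 -> new Bin 1
  Item 0.6 -> new Bin 2
  Item 0.14 -> Bin 1 (now 0.55)
  Item 0.38 -> Bin 1 (now 0.93)
  Item 0.31 -> Bin 2 (now 0.91)
  Item 0.33 -> new Bin 3
  Item 0.21 -> Bin 3 (now 0.54)
Total bins used = 3

3


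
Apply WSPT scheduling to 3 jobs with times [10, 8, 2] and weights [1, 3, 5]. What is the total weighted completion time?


Compute p/w ratios and sort ascending (WSPT): [(2, 5), (8, 3), (10, 1)]
Compute weighted completion times:
  Job (p=2,w=5): C=2, w*C=5*2=10
  Job (p=8,w=3): C=10, w*C=3*10=30
  Job (p=10,w=1): C=20, w*C=1*20=20
Total weighted completion time = 60

60


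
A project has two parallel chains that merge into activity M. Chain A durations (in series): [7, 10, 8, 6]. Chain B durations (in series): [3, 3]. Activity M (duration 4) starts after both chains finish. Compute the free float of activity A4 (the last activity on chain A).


ES(A4) = sum of predecessors on chain A = 25
EF(A4) = ES + duration = 25 + 6 = 31
Successor of A4 is M. ES(M) = max(sum(A), sum(B)) = max(31, 6) = 31
Free float = ES(successor) - EF(current) = 31 - 31 = 0

0


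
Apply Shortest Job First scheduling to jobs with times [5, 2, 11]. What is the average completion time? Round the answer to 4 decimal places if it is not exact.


SJF order (ascending): [2, 5, 11]
Completion times:
  Job 1: burst=2, C=2
  Job 2: burst=5, C=7
  Job 3: burst=11, C=18
Average completion = 27/3 = 9.0

9.0


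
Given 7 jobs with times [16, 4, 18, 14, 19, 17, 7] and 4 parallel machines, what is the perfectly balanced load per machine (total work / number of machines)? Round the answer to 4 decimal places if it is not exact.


Total processing time = 16 + 4 + 18 + 14 + 19 + 17 + 7 = 95
Number of machines = 4
Ideal balanced load = 95 / 4 = 23.75

23.75


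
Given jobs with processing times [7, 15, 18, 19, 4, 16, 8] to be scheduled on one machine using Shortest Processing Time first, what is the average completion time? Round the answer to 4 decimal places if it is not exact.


Sort jobs by processing time (SPT order): [4, 7, 8, 15, 16, 18, 19]
Compute completion times sequentially:
  Job 1: processing = 4, completes at 4
  Job 2: processing = 7, completes at 11
  Job 3: processing = 8, completes at 19
  Job 4: processing = 15, completes at 34
  Job 5: processing = 16, completes at 50
  Job 6: processing = 18, completes at 68
  Job 7: processing = 19, completes at 87
Sum of completion times = 273
Average completion time = 273/7 = 39.0

39.0


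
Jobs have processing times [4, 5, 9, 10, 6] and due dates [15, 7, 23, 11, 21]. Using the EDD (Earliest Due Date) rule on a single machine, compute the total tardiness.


Sort by due date (EDD order): [(5, 7), (10, 11), (4, 15), (6, 21), (9, 23)]
Compute completion times and tardiness:
  Job 1: p=5, d=7, C=5, tardiness=max(0,5-7)=0
  Job 2: p=10, d=11, C=15, tardiness=max(0,15-11)=4
  Job 3: p=4, d=15, C=19, tardiness=max(0,19-15)=4
  Job 4: p=6, d=21, C=25, tardiness=max(0,25-21)=4
  Job 5: p=9, d=23, C=34, tardiness=max(0,34-23)=11
Total tardiness = 23

23


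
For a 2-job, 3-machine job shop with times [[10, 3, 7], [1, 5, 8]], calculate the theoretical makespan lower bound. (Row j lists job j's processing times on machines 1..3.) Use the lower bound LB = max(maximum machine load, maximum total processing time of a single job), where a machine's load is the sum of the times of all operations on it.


Machine loads:
  Machine 1: 10 + 1 = 11
  Machine 2: 3 + 5 = 8
  Machine 3: 7 + 8 = 15
Max machine load = 15
Job totals:
  Job 1: 20
  Job 2: 14
Max job total = 20
Lower bound = max(15, 20) = 20

20


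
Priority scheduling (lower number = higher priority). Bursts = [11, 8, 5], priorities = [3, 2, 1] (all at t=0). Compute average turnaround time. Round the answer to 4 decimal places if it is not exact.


Sort by priority (ascending = highest first):
Order: [(1, 5), (2, 8), (3, 11)]
Completion times:
  Priority 1, burst=5, C=5
  Priority 2, burst=8, C=13
  Priority 3, burst=11, C=24
Average turnaround = 42/3 = 14.0

14.0


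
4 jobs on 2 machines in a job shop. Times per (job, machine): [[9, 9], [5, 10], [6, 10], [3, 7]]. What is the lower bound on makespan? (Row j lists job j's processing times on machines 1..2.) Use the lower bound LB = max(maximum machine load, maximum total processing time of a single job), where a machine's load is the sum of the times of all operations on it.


Machine loads:
  Machine 1: 9 + 5 + 6 + 3 = 23
  Machine 2: 9 + 10 + 10 + 7 = 36
Max machine load = 36
Job totals:
  Job 1: 18
  Job 2: 15
  Job 3: 16
  Job 4: 10
Max job total = 18
Lower bound = max(36, 18) = 36

36


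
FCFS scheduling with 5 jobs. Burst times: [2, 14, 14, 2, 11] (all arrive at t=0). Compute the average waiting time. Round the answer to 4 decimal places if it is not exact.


FCFS order (as given): [2, 14, 14, 2, 11]
Waiting times:
  Job 1: wait = 0
  Job 2: wait = 2
  Job 3: wait = 16
  Job 4: wait = 30
  Job 5: wait = 32
Sum of waiting times = 80
Average waiting time = 80/5 = 16.0

16.0


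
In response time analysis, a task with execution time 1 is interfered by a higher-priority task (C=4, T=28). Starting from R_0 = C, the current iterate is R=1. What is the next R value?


R_next = C + ceil(R_prev / T_hp) * C_hp
ceil(1 / 28) = ceil(0.0357) = 1
Interference = 1 * 4 = 4
R_next = 1 + 4 = 5

5


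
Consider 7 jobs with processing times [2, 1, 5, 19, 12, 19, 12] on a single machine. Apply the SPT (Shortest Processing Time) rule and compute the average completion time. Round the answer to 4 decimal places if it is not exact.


Sort jobs by processing time (SPT order): [1, 2, 5, 12, 12, 19, 19]
Compute completion times sequentially:
  Job 1: processing = 1, completes at 1
  Job 2: processing = 2, completes at 3
  Job 3: processing = 5, completes at 8
  Job 4: processing = 12, completes at 20
  Job 5: processing = 12, completes at 32
  Job 6: processing = 19, completes at 51
  Job 7: processing = 19, completes at 70
Sum of completion times = 185
Average completion time = 185/7 = 26.4286

26.4286


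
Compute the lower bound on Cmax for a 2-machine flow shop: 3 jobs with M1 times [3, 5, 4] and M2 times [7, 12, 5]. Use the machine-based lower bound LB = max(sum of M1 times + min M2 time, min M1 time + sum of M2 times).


LB1 = sum(M1 times) + min(M2 times) = 12 + 5 = 17
LB2 = min(M1 times) + sum(M2 times) = 3 + 24 = 27
Lower bound = max(LB1, LB2) = max(17, 27) = 27

27


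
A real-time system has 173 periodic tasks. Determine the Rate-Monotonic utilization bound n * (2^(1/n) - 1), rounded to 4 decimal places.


Compute 2^(1/173) = 1.0040146684
Subtract 1: 1.0040146684 - 1 = 0.0040146684
Multiply by n: 173 * 0.0040146684 = 0.6945376332
Round to 4 dp: 0.6945

0.6945


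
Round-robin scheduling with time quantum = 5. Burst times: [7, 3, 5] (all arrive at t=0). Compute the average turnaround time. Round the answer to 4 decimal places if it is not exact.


Time quantum = 5
Execution trace:
  J1 runs 5 units, time = 5
  J2 runs 3 units, time = 8
  J3 runs 5 units, time = 13
  J1 runs 2 units, time = 15
Finish times: [15, 8, 13]
Average turnaround = 36/3 = 12.0

12.0


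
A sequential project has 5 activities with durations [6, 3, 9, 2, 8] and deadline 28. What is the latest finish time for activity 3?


LF(activity 3) = deadline - sum of successor durations
Successors: activities 4 through 5 with durations [2, 8]
Sum of successor durations = 10
LF = 28 - 10 = 18

18


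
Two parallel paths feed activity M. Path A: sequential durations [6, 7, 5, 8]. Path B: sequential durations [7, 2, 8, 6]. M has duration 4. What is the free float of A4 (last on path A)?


ES(A4) = sum of predecessors on chain A = 18
EF(A4) = ES + duration = 18 + 8 = 26
Successor of A4 is M. ES(M) = max(sum(A), sum(B)) = max(26, 23) = 26
Free float = ES(successor) - EF(current) = 26 - 26 = 0

0


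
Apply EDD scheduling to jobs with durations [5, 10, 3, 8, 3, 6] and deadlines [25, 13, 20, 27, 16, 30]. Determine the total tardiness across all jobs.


Sort by due date (EDD order): [(10, 13), (3, 16), (3, 20), (5, 25), (8, 27), (6, 30)]
Compute completion times and tardiness:
  Job 1: p=10, d=13, C=10, tardiness=max(0,10-13)=0
  Job 2: p=3, d=16, C=13, tardiness=max(0,13-16)=0
  Job 3: p=3, d=20, C=16, tardiness=max(0,16-20)=0
  Job 4: p=5, d=25, C=21, tardiness=max(0,21-25)=0
  Job 5: p=8, d=27, C=29, tardiness=max(0,29-27)=2
  Job 6: p=6, d=30, C=35, tardiness=max(0,35-30)=5
Total tardiness = 7

7


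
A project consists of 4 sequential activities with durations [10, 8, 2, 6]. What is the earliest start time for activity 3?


Activity 3 starts after activities 1 through 2 complete.
Predecessor durations: [10, 8]
ES = 10 + 8 = 18

18


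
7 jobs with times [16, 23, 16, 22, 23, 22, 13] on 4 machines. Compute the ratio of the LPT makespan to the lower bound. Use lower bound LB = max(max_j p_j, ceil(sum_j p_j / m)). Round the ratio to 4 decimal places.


LPT order: [23, 23, 22, 22, 16, 16, 13]
Machine loads after assignment: [36, 23, 38, 38]
LPT makespan = 38
Lower bound = max(max_job, ceil(total/4)) = max(23, 34) = 34
Ratio = 38 / 34 = 1.1176

1.1176


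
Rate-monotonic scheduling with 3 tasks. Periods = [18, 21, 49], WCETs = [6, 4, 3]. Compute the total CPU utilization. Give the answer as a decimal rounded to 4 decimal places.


Compute individual utilizations (exact fractions):
  Task 1: C/T = 6/18 = 1/3 (approx. 0.3333)
  Task 2: C/T = 4/21 (approx. 0.1905)
  Task 3: C/T = 3/49 (approx. 0.0612)
Total utilization U = 1/3 + 4/21 + 3/49 = 86/147
Rounded to 4 decimal places: U = 0.5850
RM (Liu & Layland) bound for 3 tasks = 0.779763; compare with U = 86/147 (approx. 0.585034)
U <= bound, so schedulable by RM sufficient condition.

0.5850


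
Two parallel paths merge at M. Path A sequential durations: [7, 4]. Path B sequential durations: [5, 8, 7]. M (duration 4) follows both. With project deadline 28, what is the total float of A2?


Forward pass: ES(A2) = sum of predecessors on chain A = 7
EF = ES + duration = 7 + 4 = 11
Backward pass: LF(M) = deadline = 28; LS(M) = 28 - 4 = 24
LF(A2) = LS(M) - sum(successors on chain A) = 24 - 0 = 24
LS = LF - duration = 24 - 4 = 20
Total float = LS - ES = 20 - 7 = 13

13


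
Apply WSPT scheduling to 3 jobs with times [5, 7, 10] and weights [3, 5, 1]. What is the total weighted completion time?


Compute p/w ratios and sort ascending (WSPT): [(7, 5), (5, 3), (10, 1)]
Compute weighted completion times:
  Job (p=7,w=5): C=7, w*C=5*7=35
  Job (p=5,w=3): C=12, w*C=3*12=36
  Job (p=10,w=1): C=22, w*C=1*22=22
Total weighted completion time = 93

93


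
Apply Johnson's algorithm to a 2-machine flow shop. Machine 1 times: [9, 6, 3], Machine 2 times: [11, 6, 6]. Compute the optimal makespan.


Apply Johnson's rule:
  Group 1 (a <= b): [(3, 3, 6), (2, 6, 6), (1, 9, 11)]
  Group 2 (a > b): []
Optimal job order: [3, 2, 1]
Schedule:
  Job 3: M1 done at 3, M2 done at 9
  Job 2: M1 done at 9, M2 done at 15
  Job 1: M1 done at 18, M2 done at 29
Makespan = 29

29


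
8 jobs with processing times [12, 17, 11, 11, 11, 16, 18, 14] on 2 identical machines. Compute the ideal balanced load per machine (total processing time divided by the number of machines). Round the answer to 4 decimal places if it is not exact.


Total processing time = 12 + 17 + 11 + 11 + 11 + 16 + 18 + 14 = 110
Number of machines = 2
Ideal balanced load = 110 / 2 = 55.0

55.0


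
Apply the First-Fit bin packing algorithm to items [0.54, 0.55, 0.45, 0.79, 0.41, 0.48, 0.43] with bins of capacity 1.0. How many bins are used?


Place items sequentially using First-Fit:
  Item 0.54 -> new Bin 1
  Item 0.55 -> new Bin 2
  Item 0.45 -> Bin 1 (now 0.99)
  Item 0.79 -> new Bin 3
  Item 0.41 -> Bin 2 (now 0.96)
  Item 0.48 -> new Bin 4
  Item 0.43 -> Bin 4 (now 0.91)
Total bins used = 4

4


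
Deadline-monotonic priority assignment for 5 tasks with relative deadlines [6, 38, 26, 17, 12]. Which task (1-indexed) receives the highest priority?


Sort tasks by relative deadline (ascending):
  Task 1: deadline = 6
  Task 5: deadline = 12
  Task 4: deadline = 17
  Task 3: deadline = 26
  Task 2: deadline = 38
Priority order (highest first): [1, 5, 4, 3, 2]
Highest priority task = 1

1


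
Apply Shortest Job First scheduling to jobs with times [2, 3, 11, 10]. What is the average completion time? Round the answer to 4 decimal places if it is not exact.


SJF order (ascending): [2, 3, 10, 11]
Completion times:
  Job 1: burst=2, C=2
  Job 2: burst=3, C=5
  Job 3: burst=10, C=15
  Job 4: burst=11, C=26
Average completion = 48/4 = 12.0

12.0


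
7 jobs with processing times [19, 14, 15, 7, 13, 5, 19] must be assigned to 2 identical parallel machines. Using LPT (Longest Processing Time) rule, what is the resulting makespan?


Sort jobs in decreasing order (LPT): [19, 19, 15, 14, 13, 7, 5]
Assign each job to the least loaded machine:
  Machine 1: jobs [19, 15, 7, 5], load = 46
  Machine 2: jobs [19, 14, 13], load = 46
Makespan = max load = 46

46


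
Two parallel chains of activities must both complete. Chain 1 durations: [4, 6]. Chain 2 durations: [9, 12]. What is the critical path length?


Path A total = 4 + 6 = 10
Path B total = 9 + 12 = 21
Critical path = longest path = max(10, 21) = 21

21


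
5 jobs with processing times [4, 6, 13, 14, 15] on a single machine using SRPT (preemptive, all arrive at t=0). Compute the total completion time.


Since all jobs arrive at t=0, SRPT equals SPT ordering.
SPT order: [4, 6, 13, 14, 15]
Completion times:
  Job 1: p=4, C=4
  Job 2: p=6, C=10
  Job 3: p=13, C=23
  Job 4: p=14, C=37
  Job 5: p=15, C=52
Total completion time = 4 + 10 + 23 + 37 + 52 = 126

126


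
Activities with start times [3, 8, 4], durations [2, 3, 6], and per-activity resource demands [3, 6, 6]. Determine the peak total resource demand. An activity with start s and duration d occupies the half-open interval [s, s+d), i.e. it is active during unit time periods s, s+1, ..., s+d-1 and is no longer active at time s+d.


Each activity i is active on [start_i, start_i + duration_i).
Compute total resource usage per time slot:
  t=0: active resources = [], total = 0
  t=1: active resources = [], total = 0
  t=2: active resources = [], total = 0
  t=3: active resources = [3], total = 3
  t=4: active resources = [3, 6], total = 9
  t=5: active resources = [6], total = 6
  t=6: active resources = [6], total = 6
  t=7: active resources = [6], total = 6
  t=8: active resources = [6, 6], total = 12
  t=9: active resources = [6, 6], total = 12
  t=10: active resources = [6], total = 6
Peak resource demand = 12

12


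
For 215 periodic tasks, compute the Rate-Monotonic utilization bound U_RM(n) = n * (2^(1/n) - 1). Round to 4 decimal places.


Compute 2^(1/215) = 1.0032291429
Subtract 1: 1.0032291429 - 1 = 0.0032291429
Multiply by n: 215 * 0.0032291429 = 0.6942657235
Round to 4 dp: 0.6943

0.6943


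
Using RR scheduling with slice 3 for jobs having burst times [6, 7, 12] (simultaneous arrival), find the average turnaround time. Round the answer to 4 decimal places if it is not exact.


Time quantum = 3
Execution trace:
  J1 runs 3 units, time = 3
  J2 runs 3 units, time = 6
  J3 runs 3 units, time = 9
  J1 runs 3 units, time = 12
  J2 runs 3 units, time = 15
  J3 runs 3 units, time = 18
  J2 runs 1 units, time = 19
  J3 runs 3 units, time = 22
  J3 runs 3 units, time = 25
Finish times: [12, 19, 25]
Average turnaround = 56/3 = 18.6667

18.6667
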